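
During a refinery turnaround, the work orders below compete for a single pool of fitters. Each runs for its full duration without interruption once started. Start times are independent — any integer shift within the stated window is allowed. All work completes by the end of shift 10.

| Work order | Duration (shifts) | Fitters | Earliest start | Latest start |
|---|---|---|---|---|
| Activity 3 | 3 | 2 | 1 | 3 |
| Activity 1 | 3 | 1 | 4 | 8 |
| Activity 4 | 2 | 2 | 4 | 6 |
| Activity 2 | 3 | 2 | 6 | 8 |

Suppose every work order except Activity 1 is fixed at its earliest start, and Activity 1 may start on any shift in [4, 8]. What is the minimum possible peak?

3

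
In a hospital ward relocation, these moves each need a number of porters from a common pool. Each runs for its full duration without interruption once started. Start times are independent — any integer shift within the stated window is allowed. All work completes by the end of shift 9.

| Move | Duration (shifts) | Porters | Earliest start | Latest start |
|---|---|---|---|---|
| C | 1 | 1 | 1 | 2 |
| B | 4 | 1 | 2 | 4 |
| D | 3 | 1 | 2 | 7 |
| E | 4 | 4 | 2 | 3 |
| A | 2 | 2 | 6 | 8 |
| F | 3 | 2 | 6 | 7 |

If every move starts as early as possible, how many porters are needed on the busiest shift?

6

Early-start schedule: C@1, B@2, D@2, E@2, A@6, F@6.
Load per shift: shift 1: 1, shift 2: 6, shift 3: 6, shift 4: 6, shift 5: 5, shift 6: 4, shift 7: 4, shift 8: 2, shift 9: 0.
Peak is 6.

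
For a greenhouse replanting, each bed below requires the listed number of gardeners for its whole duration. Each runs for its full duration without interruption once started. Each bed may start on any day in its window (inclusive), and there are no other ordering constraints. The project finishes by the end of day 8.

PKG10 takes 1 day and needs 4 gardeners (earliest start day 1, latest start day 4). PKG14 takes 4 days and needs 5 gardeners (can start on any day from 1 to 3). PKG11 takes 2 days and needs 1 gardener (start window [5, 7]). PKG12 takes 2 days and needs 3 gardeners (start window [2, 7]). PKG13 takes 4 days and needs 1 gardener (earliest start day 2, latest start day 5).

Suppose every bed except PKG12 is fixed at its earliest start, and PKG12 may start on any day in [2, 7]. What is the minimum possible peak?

9

PKG12@2: d1:9  d2:9  d3:9  d4:6  d5:2  d6:1  d7:0  d8:0 → peak 9
PKG12@3: d1:9  d2:6  d3:9  d4:9  d5:2  d6:1  d7:0  d8:0 → peak 9
PKG12@4: d1:9  d2:6  d3:6  d4:9  d5:5  d6:1  d7:0  d8:0 → peak 9
PKG12@5: d1:9  d2:6  d3:6  d4:6  d5:5  d6:4  d7:0  d8:0 → peak 9
PKG12@6: d1:9  d2:6  d3:6  d4:6  d5:2  d6:4  d7:3  d8:0 → peak 9
PKG12@7: d1:9  d2:6  d3:6  d4:6  d5:2  d6:1  d7:3  d8:3 → peak 9
Best is PKG12@2, peak 9.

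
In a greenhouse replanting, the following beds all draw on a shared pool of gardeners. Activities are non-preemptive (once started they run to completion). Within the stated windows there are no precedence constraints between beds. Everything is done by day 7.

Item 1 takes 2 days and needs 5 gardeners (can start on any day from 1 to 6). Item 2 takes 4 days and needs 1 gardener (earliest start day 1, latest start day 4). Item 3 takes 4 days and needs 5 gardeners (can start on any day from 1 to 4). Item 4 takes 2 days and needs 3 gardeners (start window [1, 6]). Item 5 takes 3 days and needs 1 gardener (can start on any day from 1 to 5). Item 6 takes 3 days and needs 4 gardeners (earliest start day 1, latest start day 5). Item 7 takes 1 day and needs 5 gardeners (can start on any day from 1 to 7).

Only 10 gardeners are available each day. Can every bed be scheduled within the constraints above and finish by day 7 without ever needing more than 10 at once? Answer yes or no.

Schedule Item 1@1, Item 2@1, Item 3@3, Item 4@1, Item 5@1, Item 6@4, Item 7@7: d1:10  d2:10  d3:7  d4:10  d5:9  d6:9  d7:5 — peak 10 ≤ 10.

yes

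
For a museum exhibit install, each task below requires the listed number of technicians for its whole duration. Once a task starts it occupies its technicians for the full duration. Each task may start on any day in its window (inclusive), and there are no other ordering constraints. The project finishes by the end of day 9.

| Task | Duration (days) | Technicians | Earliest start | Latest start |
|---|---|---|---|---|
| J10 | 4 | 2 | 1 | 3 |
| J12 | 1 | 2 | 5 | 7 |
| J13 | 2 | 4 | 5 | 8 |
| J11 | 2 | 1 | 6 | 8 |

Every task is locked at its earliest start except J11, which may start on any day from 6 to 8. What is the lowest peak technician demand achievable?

6

J11@6: d1:2  d2:2  d3:2  d4:2  d5:6  d6:5  d7:1  d8:0  d9:0 → peak 6
J11@7: d1:2  d2:2  d3:2  d4:2  d5:6  d6:4  d7:1  d8:1  d9:0 → peak 6
J11@8: d1:2  d2:2  d3:2  d4:2  d5:6  d6:4  d7:0  d8:1  d9:1 → peak 6
Best is J11@6, peak 6.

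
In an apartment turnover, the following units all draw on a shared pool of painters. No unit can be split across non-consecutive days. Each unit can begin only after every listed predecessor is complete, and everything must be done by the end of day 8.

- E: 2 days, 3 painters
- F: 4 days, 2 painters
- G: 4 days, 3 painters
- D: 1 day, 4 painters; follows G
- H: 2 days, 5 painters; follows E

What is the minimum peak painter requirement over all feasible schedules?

6

Early-start (E@1, F@1, G@1, D@5, H@3) gives peak 10: d1:8  d2:8  d3:10  d4:10  d5:4  d6:0  d7:0  d8:0.
Shift F→3, H→7.
Schedule E@1, F@3, G@1, D@5, H@7: d1:6  d2:6  d3:5  d4:5  d5:6  d6:2  d7:5  d8:5 — peak 6.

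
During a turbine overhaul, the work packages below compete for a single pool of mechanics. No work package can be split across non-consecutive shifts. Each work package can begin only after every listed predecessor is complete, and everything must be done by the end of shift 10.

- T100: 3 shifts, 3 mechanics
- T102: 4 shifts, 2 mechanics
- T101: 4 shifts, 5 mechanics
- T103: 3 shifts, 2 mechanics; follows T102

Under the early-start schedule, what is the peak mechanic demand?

10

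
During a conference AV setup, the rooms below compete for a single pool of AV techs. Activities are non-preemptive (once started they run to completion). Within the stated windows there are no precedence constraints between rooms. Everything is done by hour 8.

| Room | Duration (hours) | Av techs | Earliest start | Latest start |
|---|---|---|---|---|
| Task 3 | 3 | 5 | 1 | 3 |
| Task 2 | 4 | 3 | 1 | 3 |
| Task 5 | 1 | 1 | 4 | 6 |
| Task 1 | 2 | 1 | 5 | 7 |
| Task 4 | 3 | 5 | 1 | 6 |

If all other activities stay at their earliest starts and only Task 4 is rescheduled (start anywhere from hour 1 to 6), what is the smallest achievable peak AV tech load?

Task 4@1: h1:13  h2:13  h3:13  h4:4  h5:1  h6:1  h7:0  h8:0 → peak 13
Task 4@2: h1:8  h2:13  h3:13  h4:9  h5:1  h6:1  h7:0  h8:0 → peak 13
Task 4@3: h1:8  h2:8  h3:13  h4:9  h5:6  h6:1  h7:0  h8:0 → peak 13
Task 4@4: h1:8  h2:8  h3:8  h4:9  h5:6  h6:6  h7:0  h8:0 → peak 9
Task 4@5: h1:8  h2:8  h3:8  h4:4  h5:6  h6:6  h7:5  h8:0 → peak 8
Task 4@6: h1:8  h2:8  h3:8  h4:4  h5:1  h6:6  h7:5  h8:5 → peak 8
Best is Task 4@5, peak 8.

8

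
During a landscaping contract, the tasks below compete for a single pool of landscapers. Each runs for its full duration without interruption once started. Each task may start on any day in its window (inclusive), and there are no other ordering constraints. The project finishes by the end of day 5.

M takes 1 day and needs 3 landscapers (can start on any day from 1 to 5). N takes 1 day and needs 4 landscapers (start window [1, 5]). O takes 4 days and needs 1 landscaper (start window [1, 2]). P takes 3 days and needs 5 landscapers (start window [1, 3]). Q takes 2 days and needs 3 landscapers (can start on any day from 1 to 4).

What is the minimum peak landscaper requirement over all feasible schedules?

Early-start (M@1, N@1, O@1, P@1, Q@1) gives peak 16: d1:16  d2:9  d3:6  d4:1  d5:0.
Shift M→2, O→2, P→3.
Schedule M@2, N@1, O@2, P@3, Q@1: d1:7  d2:7  d3:6  d4:6  d5:6 — peak 7.
Total landscaper-days = 32 over 5 days ⇒ peak ≥ ⌈32/5⌉ = 7, so 7 is optimal.

7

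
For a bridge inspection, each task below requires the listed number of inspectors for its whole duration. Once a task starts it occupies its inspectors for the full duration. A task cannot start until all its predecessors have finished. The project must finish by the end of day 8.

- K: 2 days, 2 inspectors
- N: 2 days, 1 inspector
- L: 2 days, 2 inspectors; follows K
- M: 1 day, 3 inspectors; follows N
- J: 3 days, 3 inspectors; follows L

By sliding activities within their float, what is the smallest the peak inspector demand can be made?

3

Early-start (K@1, N@1, L@3, M@3, J@5) gives peak 5: d1:3  d2:3  d3:5  d4:2  d5:3  d6:3  d7:3  d8:0.
Shift M→5, J→6.
Schedule K@1, N@1, L@3, M@5, J@6: d1:3  d2:3  d3:2  d4:2  d5:3  d6:3  d7:3  d8:3 — peak 3.
Total inspector-days = 22 over 8 days ⇒ peak ≥ ⌈22/8⌉ = 3, so 3 is optimal.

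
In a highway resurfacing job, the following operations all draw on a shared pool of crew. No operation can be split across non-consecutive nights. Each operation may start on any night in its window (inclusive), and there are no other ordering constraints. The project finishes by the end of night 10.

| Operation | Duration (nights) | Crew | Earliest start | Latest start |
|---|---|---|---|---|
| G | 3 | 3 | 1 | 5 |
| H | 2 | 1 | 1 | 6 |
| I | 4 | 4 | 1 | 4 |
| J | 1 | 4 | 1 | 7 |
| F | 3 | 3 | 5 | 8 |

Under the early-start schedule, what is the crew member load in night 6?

At early start, night 6 has: F.
Demand: 3 = 3.

3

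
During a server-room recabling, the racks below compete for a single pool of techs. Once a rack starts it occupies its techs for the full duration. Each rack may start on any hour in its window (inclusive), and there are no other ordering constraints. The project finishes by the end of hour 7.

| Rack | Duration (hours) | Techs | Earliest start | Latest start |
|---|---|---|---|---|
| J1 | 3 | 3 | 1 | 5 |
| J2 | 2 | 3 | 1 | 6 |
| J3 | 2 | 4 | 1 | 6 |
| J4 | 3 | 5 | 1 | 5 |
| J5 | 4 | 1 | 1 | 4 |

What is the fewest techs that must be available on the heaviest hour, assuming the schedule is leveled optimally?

Early-start (J1@1, J2@1, J3@1, J4@1, J5@1) gives peak 16: h1:16  h2:16  h3:9  h4:1  h5:0  h6:0  h7:0.
Shift J3→3, J4→5, J5→4.
Schedule J1@1, J2@1, J3@3, J4@5, J5@4: h1:6  h2:6  h3:7  h4:5  h5:6  h6:6  h7:6 — peak 7.

7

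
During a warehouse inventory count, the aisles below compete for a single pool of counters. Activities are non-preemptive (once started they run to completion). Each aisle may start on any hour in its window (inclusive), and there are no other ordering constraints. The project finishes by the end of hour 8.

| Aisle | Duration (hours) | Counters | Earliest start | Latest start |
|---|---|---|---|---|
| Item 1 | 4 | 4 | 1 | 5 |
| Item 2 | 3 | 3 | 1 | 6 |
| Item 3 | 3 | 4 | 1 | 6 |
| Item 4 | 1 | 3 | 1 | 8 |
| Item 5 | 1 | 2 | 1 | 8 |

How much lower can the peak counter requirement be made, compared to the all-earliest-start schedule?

Early-start peak: h1:16  h2:11  h3:11  h4:4  h5:0  h6:0  h7:0  h8:0 ⇒ 16.
Leveled (Item 1@1, Item 2@1, Item 3@5, Item 4@4, Item 5@5): h1:7  h2:7  h3:7  h4:7  h5:6  h6:4  h7:4  h8:0 ⇒ 7.
Reduction 16 − 7 = 9.

9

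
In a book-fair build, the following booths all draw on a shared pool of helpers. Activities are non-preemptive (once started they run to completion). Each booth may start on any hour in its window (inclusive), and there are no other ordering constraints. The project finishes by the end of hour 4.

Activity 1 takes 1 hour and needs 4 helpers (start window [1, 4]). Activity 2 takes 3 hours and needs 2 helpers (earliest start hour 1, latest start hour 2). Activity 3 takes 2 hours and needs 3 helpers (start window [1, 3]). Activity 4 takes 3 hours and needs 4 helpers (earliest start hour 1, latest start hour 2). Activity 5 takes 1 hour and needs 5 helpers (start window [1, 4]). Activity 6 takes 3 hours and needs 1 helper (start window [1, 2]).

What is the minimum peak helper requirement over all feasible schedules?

Early-start (Activity 1@1, Activity 2@1, Activity 3@1, Activity 4@1, Activity 5@1, Activity 6@1) gives peak 19: h1:19  h2:10  h3:7  h4:0.
Shift Activity 4→2, Activity 5→4.
Schedule Activity 1@1, Activity 2@1, Activity 3@1, Activity 4@2, Activity 5@4, Activity 6@1: h1:10  h2:10  h3:7  h4:9 — peak 10.

10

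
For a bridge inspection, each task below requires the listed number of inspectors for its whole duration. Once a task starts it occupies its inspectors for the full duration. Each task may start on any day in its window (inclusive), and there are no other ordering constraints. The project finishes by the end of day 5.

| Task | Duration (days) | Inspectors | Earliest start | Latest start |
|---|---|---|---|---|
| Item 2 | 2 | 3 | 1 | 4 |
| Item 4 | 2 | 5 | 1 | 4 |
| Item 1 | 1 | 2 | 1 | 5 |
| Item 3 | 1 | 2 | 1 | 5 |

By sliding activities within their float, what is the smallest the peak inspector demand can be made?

Early-start (Item 2@1, Item 4@1, Item 1@1, Item 3@1) gives peak 12: d1:12  d2:8  d3:0  d4:0  d5:0.
Shift Item 4→3, Item 3→2.
Schedule Item 2@1, Item 4@3, Item 1@1, Item 3@2: d1:5  d2:5  d3:5  d4:5  d5:0 — peak 5.

5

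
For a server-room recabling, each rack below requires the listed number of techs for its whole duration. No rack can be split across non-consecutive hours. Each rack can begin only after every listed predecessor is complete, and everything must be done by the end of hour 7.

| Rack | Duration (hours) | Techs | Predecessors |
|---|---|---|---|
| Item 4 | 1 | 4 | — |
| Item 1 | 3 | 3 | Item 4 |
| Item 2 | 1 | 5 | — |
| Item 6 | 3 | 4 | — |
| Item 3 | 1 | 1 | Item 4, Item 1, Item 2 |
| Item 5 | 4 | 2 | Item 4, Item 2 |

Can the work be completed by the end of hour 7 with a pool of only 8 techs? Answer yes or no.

yes

Schedule Item 4@1, Item 1@2, Item 2@2, Item 6@5, Item 3@5, Item 5@3: h1:4  h2:8  h3:5  h4:5  h5:7  h6:6  h7:4 — peak 8 ≤ 8.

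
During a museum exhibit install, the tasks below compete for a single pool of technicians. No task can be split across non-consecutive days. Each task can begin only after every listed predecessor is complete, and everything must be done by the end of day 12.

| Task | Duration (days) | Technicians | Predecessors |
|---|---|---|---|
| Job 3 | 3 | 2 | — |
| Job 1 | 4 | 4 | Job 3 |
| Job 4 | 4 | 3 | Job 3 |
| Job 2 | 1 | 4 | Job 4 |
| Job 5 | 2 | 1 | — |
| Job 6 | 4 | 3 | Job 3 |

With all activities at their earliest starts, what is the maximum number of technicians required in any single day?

Early-start schedule: Job 3@1, Job 1@4, Job 4@4, Job 2@8, Job 5@1, Job 6@4.
Load per day: day 1: 3, day 2: 3, day 3: 2, day 4: 10, day 5: 10, day 6: 10, day 7: 10, day 8: 4, day 9: 0, day 10: 0, day 11: 0, day 12: 0.
Peak is 10.

10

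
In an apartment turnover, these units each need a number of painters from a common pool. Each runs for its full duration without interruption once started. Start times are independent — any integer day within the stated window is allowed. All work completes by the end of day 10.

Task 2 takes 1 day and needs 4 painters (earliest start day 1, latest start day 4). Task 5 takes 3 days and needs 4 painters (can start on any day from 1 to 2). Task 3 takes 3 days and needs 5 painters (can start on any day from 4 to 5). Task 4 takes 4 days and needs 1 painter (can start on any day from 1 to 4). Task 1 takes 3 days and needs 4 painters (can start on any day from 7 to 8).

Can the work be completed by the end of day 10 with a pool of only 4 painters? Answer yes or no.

Total painter-days = 47; over 10 days the average is 47/10 > 4, so some day must exceed 4.

no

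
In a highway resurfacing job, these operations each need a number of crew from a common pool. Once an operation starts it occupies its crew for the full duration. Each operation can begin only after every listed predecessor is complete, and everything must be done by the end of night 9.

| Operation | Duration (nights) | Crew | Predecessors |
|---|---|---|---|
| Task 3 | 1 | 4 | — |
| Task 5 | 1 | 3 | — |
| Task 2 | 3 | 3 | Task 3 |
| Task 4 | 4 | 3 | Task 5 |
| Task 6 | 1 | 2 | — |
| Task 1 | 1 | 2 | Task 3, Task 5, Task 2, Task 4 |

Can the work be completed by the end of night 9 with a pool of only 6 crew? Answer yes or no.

yes

Schedule Task 3@1, Task 5@2, Task 2@2, Task 4@3, Task 6@1, Task 1@7: n1:6  n2:6  n3:6  n4:6  n5:3  n6:3  n7:2  n8:0  n9:0 — peak 6 ≤ 6.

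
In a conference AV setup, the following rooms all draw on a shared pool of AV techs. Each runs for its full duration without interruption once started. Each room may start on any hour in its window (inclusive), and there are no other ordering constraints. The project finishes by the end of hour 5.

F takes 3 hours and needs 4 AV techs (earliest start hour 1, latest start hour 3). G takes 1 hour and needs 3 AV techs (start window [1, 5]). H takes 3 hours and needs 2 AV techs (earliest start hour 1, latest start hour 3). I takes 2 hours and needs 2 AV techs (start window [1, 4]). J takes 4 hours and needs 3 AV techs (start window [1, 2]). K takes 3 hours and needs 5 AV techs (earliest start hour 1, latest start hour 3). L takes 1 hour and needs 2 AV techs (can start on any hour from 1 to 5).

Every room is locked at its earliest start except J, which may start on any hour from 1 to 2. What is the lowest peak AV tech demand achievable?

18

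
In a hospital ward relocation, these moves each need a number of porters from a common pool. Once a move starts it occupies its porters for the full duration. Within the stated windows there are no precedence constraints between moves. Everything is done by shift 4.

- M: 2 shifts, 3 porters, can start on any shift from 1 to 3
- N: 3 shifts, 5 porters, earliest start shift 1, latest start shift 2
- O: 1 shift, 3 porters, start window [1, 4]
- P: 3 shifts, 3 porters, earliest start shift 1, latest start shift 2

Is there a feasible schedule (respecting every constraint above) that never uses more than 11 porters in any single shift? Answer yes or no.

yes

Schedule M@1, N@1, O@1, P@2: s1:11  s2:11  s3:8  s4:3 — peak 11 ≤ 11.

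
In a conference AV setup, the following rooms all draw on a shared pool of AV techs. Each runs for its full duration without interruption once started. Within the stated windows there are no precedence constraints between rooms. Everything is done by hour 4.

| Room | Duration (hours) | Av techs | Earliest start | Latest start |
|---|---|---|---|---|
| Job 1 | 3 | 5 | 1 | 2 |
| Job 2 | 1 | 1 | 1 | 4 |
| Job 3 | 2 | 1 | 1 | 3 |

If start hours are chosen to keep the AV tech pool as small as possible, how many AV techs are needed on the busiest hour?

6

Early-start (Job 1@1, Job 2@1, Job 3@1) gives peak 7: h1:7  h2:6  h3:5  h4:0.
Shift Job 3→2.
Schedule Job 1@1, Job 2@1, Job 3@2: h1:6  h2:6  h3:6  h4:0 — peak 6.
No arrangement of the 24 feasible schedules does better.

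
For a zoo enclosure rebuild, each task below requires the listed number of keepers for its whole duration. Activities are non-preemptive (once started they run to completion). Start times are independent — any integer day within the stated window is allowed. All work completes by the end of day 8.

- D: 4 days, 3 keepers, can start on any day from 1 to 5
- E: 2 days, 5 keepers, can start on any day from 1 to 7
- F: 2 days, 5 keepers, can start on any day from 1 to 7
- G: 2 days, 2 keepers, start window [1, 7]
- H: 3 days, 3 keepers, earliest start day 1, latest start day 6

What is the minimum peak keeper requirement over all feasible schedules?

Early-start (D@1, E@1, F@1, G@1, H@1) gives peak 18: d1:18  d2:18  d3:6  d4:3  d5:0  d6:0  d7:0  d8:0.
Shift E→5, F→7, G→4.
Schedule D@1, E@5, F@7, G@4, H@1: d1:6  d2:6  d3:6  d4:5  d5:7  d6:5  d7:5  d8:5 — peak 7.

7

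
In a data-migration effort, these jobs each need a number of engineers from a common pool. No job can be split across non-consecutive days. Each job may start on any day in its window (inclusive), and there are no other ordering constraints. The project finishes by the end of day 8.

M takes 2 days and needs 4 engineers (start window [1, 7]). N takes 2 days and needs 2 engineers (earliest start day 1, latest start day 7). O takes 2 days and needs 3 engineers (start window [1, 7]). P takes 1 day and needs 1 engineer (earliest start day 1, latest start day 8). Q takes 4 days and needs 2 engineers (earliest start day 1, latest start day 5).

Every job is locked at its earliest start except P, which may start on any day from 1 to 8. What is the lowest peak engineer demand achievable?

P@1: d1:12  d2:11  d3:2  d4:2  d5:0  d6:0  d7:0  d8:0 → peak 12
P@2: d1:11  d2:12  d3:2  d4:2  d5:0  d6:0  d7:0  d8:0 → peak 12
P@3: d1:11  d2:11  d3:3  d4:2  d5:0  d6:0  d7:0  d8:0 → peak 11
P@4: d1:11  d2:11  d3:2  d4:3  d5:0  d6:0  d7:0  d8:0 → peak 11
P@5: d1:11  d2:11  d3:2  d4:2  d5:1  d6:0  d7:0  d8:0 → peak 11
P@6: d1:11  d2:11  d3:2  d4:2  d5:0  d6:1  d7:0  d8:0 → peak 11
P@7: d1:11  d2:11  d3:2  d4:2  d5:0  d6:0  d7:1  d8:0 → peak 11
P@8: d1:11  d2:11  d3:2  d4:2  d5:0  d6:0  d7:0  d8:1 → peak 11
Best is P@3, peak 11.

11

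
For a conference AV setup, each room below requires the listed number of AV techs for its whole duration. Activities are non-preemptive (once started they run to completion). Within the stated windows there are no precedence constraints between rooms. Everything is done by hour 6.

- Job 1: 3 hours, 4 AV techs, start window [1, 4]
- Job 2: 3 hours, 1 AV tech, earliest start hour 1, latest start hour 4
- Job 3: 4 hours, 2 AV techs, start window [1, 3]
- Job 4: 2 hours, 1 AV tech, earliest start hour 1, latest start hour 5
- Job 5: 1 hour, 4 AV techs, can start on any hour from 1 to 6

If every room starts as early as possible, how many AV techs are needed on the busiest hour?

12

Early-start schedule: Job 1@1, Job 2@1, Job 3@1, Job 4@1, Job 5@1.
Load per hour: hour 1: 12, hour 2: 8, hour 3: 7, hour 4: 2, hour 5: 0, hour 6: 0.
Peak is 12.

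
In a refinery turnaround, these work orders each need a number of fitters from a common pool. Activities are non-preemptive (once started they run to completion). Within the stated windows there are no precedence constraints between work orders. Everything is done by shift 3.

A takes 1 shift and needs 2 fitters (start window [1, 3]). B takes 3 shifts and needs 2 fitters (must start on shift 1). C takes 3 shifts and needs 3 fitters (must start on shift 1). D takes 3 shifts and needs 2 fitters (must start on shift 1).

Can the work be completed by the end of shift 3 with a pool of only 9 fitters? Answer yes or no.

Schedule A@1, B@1, C@1, D@1: s1:9  s2:7  s3:7 — peak 9 ≤ 9.

yes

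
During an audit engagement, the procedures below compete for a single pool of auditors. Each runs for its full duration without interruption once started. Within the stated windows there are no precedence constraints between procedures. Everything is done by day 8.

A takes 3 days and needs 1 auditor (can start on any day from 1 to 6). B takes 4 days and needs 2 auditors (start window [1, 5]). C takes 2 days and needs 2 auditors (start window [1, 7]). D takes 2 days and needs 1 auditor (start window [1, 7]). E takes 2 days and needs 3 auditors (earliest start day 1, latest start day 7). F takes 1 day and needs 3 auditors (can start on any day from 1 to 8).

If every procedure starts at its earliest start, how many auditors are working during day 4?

2

At early start, day 4 has: B.
Demand: 2 = 2.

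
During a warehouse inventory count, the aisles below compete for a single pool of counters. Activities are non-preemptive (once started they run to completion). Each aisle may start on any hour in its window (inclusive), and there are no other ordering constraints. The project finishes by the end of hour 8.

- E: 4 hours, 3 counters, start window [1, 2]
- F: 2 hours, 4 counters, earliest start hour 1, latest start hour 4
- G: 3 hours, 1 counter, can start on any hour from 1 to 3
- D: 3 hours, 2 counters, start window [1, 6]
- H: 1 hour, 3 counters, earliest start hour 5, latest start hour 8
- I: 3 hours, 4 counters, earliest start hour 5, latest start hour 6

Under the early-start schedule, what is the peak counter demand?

Early-start schedule: E@1, F@1, G@1, D@1, H@5, I@5.
Load per hour: hour 1: 10, hour 2: 10, hour 3: 6, hour 4: 3, hour 5: 7, hour 6: 4, hour 7: 4, hour 8: 0.
Peak is 10.

10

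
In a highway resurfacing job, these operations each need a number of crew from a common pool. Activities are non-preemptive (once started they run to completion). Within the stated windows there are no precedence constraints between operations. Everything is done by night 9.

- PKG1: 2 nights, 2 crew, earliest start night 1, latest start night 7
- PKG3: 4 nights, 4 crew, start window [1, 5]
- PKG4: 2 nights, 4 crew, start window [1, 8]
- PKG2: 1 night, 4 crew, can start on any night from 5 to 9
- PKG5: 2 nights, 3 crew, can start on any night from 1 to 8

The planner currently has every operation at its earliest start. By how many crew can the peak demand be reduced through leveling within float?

8

Early-start peak: n1:13  n2:13  n3:4  n4:4  n5:4  n6:0  n7:0  n8:0  n9:0 ⇒ 13.
Leveled (PKG1@1, PKG3@3, PKG4@7, PKG2@9, PKG5@1): n1:5  n2:5  n3:4  n4:4  n5:4  n6:4  n7:4  n8:4  n9:4 ⇒ 5.
Reduction 13 − 5 = 8.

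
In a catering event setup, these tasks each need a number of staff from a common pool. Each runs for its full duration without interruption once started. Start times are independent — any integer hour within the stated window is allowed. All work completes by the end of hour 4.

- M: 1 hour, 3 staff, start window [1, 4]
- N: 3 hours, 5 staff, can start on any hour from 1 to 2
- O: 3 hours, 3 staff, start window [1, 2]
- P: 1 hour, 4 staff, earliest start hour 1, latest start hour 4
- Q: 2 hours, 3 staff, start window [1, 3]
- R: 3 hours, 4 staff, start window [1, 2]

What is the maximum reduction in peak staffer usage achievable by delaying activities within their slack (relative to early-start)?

Early-start peak: h1:22  h2:15  h3:12  h4:0 ⇒ 22.
Leveled (M@1, N@1, O@1, P@1, Q@2, R@2): h1:15  h2:15  h3:15  h4:4 ⇒ 15.
Reduction 22 − 15 = 7.

7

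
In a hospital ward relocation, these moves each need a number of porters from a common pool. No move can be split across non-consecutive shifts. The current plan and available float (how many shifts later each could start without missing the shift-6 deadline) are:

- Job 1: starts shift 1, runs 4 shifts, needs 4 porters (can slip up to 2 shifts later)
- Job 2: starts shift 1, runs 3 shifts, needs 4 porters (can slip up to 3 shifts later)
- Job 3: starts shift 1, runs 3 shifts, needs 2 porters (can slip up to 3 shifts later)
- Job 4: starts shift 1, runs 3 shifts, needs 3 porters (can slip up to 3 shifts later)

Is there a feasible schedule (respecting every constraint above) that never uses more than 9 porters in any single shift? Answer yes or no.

yes

Schedule Job 1@1, Job 2@1, Job 3@4, Job 4@4: s1:8  s2:8  s3:8  s4:9  s5:5  s6:5 — peak 9 ≤ 9.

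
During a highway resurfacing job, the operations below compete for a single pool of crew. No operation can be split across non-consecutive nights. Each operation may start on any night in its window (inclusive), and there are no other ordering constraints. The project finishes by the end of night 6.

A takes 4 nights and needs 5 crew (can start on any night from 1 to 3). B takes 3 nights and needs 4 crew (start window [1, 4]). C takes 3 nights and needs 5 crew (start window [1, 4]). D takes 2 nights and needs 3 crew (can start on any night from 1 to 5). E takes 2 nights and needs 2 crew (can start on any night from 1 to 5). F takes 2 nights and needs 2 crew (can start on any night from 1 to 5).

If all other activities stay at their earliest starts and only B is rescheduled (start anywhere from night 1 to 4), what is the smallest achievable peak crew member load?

17

B@1: n1:21  n2:21  n3:14  n4:5  n5:0  n6:0 → peak 21
B@2: n1:17  n2:21  n3:14  n4:9  n5:0  n6:0 → peak 21
B@3: n1:17  n2:17  n3:14  n4:9  n5:4  n6:0 → peak 17
B@4: n1:17  n2:17  n3:10  n4:9  n5:4  n6:4 → peak 17
Best is B@3, peak 17.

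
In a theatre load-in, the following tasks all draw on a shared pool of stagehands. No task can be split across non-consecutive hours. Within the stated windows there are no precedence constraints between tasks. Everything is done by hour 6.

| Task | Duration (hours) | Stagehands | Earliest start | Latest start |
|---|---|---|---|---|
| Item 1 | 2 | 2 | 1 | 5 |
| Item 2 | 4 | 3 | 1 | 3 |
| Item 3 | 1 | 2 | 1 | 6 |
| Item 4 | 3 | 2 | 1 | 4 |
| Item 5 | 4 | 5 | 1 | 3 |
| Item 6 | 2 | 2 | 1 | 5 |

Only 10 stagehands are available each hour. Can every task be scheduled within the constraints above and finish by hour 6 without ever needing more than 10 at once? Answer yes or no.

yes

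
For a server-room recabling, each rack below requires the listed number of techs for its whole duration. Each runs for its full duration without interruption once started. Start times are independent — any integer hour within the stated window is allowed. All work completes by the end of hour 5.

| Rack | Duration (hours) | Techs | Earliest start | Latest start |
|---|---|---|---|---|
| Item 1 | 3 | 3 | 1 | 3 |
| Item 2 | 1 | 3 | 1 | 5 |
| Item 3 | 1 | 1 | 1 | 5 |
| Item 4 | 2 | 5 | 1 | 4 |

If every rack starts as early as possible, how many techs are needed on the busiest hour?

Early-start schedule: Item 1@1, Item 2@1, Item 3@1, Item 4@1.
Load per hour: hour 1: 12, hour 2: 8, hour 3: 3, hour 4: 0, hour 5: 0.
Peak is 12.

12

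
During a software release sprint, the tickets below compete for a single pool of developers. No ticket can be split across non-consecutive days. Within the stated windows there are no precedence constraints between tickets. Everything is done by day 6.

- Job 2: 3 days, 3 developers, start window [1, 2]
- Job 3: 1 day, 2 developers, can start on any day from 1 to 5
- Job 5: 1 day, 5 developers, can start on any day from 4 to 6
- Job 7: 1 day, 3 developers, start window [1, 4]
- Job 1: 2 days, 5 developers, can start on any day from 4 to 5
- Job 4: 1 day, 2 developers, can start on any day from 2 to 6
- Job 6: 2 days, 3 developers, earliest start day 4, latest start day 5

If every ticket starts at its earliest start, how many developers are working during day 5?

At early start, day 5 has: Job 1, Job 6.
Demand: 5 + 3 = 8.

8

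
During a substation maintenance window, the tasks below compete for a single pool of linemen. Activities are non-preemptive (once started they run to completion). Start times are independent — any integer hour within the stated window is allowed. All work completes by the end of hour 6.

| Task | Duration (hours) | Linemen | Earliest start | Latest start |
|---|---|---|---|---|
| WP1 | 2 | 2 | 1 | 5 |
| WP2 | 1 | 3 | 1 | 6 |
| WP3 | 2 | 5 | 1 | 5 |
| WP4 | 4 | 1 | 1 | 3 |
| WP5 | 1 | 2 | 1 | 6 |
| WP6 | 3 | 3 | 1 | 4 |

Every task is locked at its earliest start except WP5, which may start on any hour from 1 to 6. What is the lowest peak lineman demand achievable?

14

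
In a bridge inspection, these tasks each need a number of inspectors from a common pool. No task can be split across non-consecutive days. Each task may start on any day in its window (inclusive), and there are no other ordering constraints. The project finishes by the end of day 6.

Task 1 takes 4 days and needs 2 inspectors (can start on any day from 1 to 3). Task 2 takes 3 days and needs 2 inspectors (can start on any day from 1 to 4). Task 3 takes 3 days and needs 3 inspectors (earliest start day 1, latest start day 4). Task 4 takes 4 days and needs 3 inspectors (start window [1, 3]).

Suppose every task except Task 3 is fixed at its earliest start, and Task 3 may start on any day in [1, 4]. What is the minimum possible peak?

8

Task 3@1: d1:10  d2:10  d3:10  d4:5  d5:0  d6:0 → peak 10
Task 3@2: d1:7  d2:10  d3:10  d4:8  d5:0  d6:0 → peak 10
Task 3@3: d1:7  d2:7  d3:10  d4:8  d5:3  d6:0 → peak 10
Task 3@4: d1:7  d2:7  d3:7  d4:8  d5:3  d6:3 → peak 8
Best is Task 3@4, peak 8.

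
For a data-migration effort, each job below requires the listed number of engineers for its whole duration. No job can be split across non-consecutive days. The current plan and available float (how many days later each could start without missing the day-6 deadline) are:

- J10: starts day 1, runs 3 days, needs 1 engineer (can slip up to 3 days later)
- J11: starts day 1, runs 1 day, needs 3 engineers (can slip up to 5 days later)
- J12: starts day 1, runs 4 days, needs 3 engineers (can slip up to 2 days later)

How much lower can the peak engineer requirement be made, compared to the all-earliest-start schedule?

Early-start peak: d1:7  d2:4  d3:4  d4:3  d5:0  d6:0 ⇒ 7.
Leveled (J10@1, J11@1, J12@2): d1:4  d2:4  d3:4  d4:3  d5:3  d6:0 ⇒ 4.
Reduction 7 − 4 = 3.

3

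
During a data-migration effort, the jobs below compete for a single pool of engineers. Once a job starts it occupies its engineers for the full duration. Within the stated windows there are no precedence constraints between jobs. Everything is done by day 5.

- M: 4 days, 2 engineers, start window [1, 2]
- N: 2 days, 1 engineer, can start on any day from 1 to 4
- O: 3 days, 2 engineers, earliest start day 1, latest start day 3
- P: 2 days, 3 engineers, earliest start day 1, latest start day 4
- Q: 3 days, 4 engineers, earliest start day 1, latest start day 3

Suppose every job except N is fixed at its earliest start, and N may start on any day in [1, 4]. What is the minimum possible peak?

11

N@1: d1:12  d2:12  d3:8  d4:2  d5:0 → peak 12
N@2: d1:11  d2:12  d3:9  d4:2  d5:0 → peak 12
N@3: d1:11  d2:11  d3:9  d4:3  d5:0 → peak 11
N@4: d1:11  d2:11  d3:8  d4:3  d5:1 → peak 11
Best is N@3, peak 11.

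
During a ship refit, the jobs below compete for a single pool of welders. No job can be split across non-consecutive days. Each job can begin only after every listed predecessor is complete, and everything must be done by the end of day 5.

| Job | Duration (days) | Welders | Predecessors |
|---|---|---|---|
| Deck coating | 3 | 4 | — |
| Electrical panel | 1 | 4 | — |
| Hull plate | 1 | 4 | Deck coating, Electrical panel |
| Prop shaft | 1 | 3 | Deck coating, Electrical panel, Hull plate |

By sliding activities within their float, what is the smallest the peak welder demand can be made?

Schedule Deck coating@1, Electrical panel@1, Hull plate@4, Prop shaft@5: d1:8  d2:4  d3:4  d4:4  d5:3 — peak 8.
No arrangement of the 3 feasible schedules does better.

8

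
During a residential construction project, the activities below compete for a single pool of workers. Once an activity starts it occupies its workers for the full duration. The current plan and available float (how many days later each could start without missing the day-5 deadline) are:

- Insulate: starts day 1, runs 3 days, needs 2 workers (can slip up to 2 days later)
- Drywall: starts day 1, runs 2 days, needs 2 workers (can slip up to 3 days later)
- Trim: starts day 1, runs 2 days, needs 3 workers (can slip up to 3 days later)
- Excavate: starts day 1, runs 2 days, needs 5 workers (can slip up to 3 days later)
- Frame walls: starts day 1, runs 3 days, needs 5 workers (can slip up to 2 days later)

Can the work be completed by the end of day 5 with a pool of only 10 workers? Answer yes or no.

Schedule Insulate@1, Drywall@1, Trim@4, Excavate@1, Frame walls@3: d1:9  d2:9  d3:7  d4:8  d5:8 — peak 9 ≤ 10.

yes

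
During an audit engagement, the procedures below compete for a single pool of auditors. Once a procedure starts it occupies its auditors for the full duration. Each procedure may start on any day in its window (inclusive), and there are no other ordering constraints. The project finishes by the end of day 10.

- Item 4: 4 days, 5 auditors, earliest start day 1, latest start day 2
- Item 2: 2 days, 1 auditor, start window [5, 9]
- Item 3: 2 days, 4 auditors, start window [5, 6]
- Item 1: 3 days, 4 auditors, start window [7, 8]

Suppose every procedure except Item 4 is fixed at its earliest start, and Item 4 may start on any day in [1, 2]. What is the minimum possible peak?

Item 4@1: d1:5  d2:5  d3:5  d4:5  d5:5  d6:5  d7:4  d8:4  d9:4  d10:0 → peak 5
Item 4@2: d1:0  d2:5  d3:5  d4:5  d5:10  d6:5  d7:4  d8:4  d9:4  d10:0 → peak 10
Best is Item 4@1, peak 5.

5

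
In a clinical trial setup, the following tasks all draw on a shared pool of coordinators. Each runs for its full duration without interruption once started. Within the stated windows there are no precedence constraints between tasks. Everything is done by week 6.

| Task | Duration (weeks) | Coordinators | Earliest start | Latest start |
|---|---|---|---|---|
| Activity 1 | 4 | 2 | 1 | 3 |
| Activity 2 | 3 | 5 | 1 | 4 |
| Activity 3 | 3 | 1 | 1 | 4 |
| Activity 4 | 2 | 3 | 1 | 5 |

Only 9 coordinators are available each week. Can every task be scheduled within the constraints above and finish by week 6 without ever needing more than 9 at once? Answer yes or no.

yes

Schedule Activity 1@1, Activity 2@1, Activity 3@4, Activity 4@4: w1:7  w2:7  w3:7  w4:6  w5:4  w6:1 — peak 7 ≤ 9.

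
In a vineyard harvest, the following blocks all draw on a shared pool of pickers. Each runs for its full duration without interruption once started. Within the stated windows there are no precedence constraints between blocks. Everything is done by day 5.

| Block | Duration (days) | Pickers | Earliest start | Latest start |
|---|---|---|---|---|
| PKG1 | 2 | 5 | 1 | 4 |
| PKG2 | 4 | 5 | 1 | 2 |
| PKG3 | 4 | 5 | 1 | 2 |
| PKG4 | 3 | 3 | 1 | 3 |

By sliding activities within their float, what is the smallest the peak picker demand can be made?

Early-start (PKG1@1, PKG2@1, PKG3@1, PKG4@1) gives peak 18: d1:18  d2:18  d3:13  d4:10  d5:0.
Shift PKG4→3.
Schedule PKG1@1, PKG2@1, PKG3@1, PKG4@3: d1:15  d2:15  d3:13  d4:13  d5:3 — peak 15.

15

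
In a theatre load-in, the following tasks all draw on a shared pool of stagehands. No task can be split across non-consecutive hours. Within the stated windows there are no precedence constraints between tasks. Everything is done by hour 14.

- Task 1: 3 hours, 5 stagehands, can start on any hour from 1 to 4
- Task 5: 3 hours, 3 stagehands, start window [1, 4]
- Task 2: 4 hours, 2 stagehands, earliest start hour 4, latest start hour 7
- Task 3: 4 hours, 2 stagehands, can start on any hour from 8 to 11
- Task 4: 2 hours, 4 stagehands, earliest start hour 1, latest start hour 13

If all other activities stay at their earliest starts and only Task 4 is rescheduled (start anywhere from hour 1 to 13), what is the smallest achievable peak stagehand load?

8

Task 4@1: h1:12  h2:12  h3:8  h4:2  h5:2  h6:2  h7:2  h8:2  h9:2  h10:2  h11:2  h12:0  h13:0  h14:0 → peak 12
Task 4@2: h1:8  h2:12  h3:12  h4:2  h5:2  h6:2  h7:2  h8:2  h9:2  h10:2  h11:2  h12:0  h13:0  h14:0 → peak 12
Task 4@3: h1:8  h2:8  h3:12  h4:6  h5:2  h6:2  h7:2  h8:2  h9:2  h10:2  h11:2  h12:0  h13:0  h14:0 → peak 12
Task 4@4: h1:8  h2:8  h3:8  h4:6  h5:6  h6:2  h7:2  h8:2  h9:2  h10:2  h11:2  h12:0  h13:0  h14:0 → peak 8
Task 4@5: h1:8  h2:8  h3:8  h4:2  h5:6  h6:6  h7:2  h8:2  h9:2  h10:2  h11:2  h12:0  h13:0  h14:0 → peak 8
Task 4@6: h1:8  h2:8  h3:8  h4:2  h5:2  h6:6  h7:6  h8:2  h9:2  h10:2  h11:2  h12:0  h13:0  h14:0 → peak 8
Task 4@7: h1:8  h2:8  h3:8  h4:2  h5:2  h6:2  h7:6  h8:6  h9:2  h10:2  h11:2  h12:0  h13:0  h14:0 → peak 8
Task 4@8: h1:8  h2:8  h3:8  h4:2  h5:2  h6:2  h7:2  h8:6  h9:6  h10:2  h11:2  h12:0  h13:0  h14:0 → peak 8
Task 4@9: h1:8  h2:8  h3:8  h4:2  h5:2  h6:2  h7:2  h8:2  h9:6  h10:6  h11:2  h12:0  h13:0  h14:0 → peak 8
Task 4@10: h1:8  h2:8  h3:8  h4:2  h5:2  h6:2  h7:2  h8:2  h9:2  h10:6  h11:6  h12:0  h13:0  h14:0 → peak 8
Task 4@11: h1:8  h2:8  h3:8  h4:2  h5:2  h6:2  h7:2  h8:2  h9:2  h10:2  h11:6  h12:4  h13:0  h14:0 → peak 8
Task 4@12: h1:8  h2:8  h3:8  h4:2  h5:2  h6:2  h7:2  h8:2  h9:2  h10:2  h11:2  h12:4  h13:4  h14:0 → peak 8
Task 4@13: h1:8  h2:8  h3:8  h4:2  h5:2  h6:2  h7:2  h8:2  h9:2  h10:2  h11:2  h12:0  h13:4  h14:4 → peak 8
Best is Task 4@4, peak 8.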